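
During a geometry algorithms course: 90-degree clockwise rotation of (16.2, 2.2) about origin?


90° CW: (x,y) -> (y, -x)
(16.2,2.2) -> (2.2, -16.2)

(2.2, -16.2)


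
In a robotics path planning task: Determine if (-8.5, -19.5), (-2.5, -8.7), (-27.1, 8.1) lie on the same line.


Cross product: ((-2.5)-(-8.5))*(8.1-(-19.5)) - ((-8.7)-(-19.5))*((-27.1)-(-8.5))
= 366.48

No, not collinear


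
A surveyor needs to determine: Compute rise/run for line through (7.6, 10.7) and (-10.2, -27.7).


slope = (y2-y1)/(x2-x1) = ((-27.7)-10.7)/((-10.2)-7.6) = (-38.4)/(-17.8) = 2.1573

2.1573


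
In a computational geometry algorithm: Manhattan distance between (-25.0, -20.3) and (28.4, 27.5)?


|(-25)-28.4| + |(-20.3)-27.5| = 53.4 + 47.8 = 101.2

101.2


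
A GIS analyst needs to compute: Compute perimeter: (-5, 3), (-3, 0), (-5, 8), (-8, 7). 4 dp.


Sides: (-5, 3)->(-3, 0): sqrt(13) = 3.605551, (-3, 0)->(-5, 8): sqrt(68) = 8.246211, (-5, 8)->(-8, 7): sqrt(10) = 3.162278, (-8, 7)->(-5, 3): sqrt(25) = 5
Sum = 20.01404
Perimeter = 20.014

20.014


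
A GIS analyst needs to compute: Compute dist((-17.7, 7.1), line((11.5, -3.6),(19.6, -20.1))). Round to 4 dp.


|cross product| = 395.13
|line direction| = sqrt(337.86) = 18.381
Distance = 395.13/sqrt(337.86) = 21.4967

21.4967


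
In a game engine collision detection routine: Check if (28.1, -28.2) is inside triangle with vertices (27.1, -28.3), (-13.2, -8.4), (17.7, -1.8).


Cross products: AB x AP = -23.93, BC x BP = -884.4, CA x CP = 27.44
All same sign? no

No, outside


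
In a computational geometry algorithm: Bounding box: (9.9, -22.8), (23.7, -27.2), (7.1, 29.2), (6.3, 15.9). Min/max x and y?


x range: [6.3, 23.7]
y range: [-27.2, 29.2]
Bounding box: (6.3,-27.2) to (23.7,29.2)

(6.3,-27.2) to (23.7,29.2)


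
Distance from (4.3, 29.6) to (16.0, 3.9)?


dx=11.7, dy=-25.7
d^2 = 11.7^2 + (-25.7)^2 = 797.38
d = sqrt(797.38) = 28.2379

28.2379


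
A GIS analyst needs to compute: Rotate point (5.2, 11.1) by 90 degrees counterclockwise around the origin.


90° CCW: (x,y) -> (-y, x)
(5.2,11.1) -> (-11.1, 5.2)

(-11.1, 5.2)


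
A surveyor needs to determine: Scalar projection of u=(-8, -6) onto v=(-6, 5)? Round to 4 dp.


u.v = 18, |v| = sqrt(61) = 7.8102
Scalar projection = u.v / |v| = 18 / sqrt(61) = 2.3047

2.3047


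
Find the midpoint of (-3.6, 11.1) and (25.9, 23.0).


M = (((-3.6)+25.9)/2, (11.1+23)/2)
= (11.15, 17.05)

(11.15, 17.05)


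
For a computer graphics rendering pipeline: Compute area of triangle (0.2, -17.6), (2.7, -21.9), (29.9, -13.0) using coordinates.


Area = |x_A(y_B-y_C) + x_B(y_C-y_A) + x_C(y_A-y_B)|/2
= |(-1.78) + 12.42 + 128.57|/2
= 139.21/2 = 69.605

69.605


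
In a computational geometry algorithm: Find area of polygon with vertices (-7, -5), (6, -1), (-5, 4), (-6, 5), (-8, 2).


Shoelace sum: ((-7)*(-1) - 6*(-5)) + (6*4 - (-5)*(-1)) + ((-5)*5 - (-6)*4) + ((-6)*2 - (-8)*5) + ((-8)*(-5) - (-7)*2)
= 137
Area = |137|/2 = 68.5

68.5


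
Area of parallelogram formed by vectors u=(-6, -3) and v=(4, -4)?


|u x v| = |(-6)*(-4) - (-3)*4|
= |24 - (-12)| = 36

36


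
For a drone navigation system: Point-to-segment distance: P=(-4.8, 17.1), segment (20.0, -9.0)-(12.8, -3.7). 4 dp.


Project P onto AB: t = 1 (clamped to [0,1])
Closest point on segment: (12.8, -3.7)
Distance: 27.247

27.247


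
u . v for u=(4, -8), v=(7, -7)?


u . v = u_x*v_x + u_y*v_y = 4*7 + (-8)*(-7)
= 28 + 56 = 84

84


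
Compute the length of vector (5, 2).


|u| = sqrt(5^2 + 2^2) = sqrt(29) = 5.3852

5.3852


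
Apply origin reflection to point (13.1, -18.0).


Reflection over origin: (x,y) -> (-x,-y)
(13.1, -18) -> (-13.1, 18)

(-13.1, 18)


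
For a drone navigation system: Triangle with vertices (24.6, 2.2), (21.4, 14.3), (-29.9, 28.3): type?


Side lengths squared: AB^2=156.65, BC^2=2827.69, CA^2=3651.46
Sorted: [156.65, 2827.69, 3651.46]
By sides: Scalene, By angles: Obtuse

Scalene, Obtuse


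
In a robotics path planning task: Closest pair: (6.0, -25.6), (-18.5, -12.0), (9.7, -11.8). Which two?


d(P0,P1) = 28.0216, d(P0,P2) = 14.2874, d(P1,P2) = 28.2007
Closest: P0 and P2

Closest pair: (6.0, -25.6) and (9.7, -11.8), distance = 14.2874


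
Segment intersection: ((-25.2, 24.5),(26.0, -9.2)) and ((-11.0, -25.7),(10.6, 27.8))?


Cross products: d1=1844.02, d2=-1623.1, d3=-2091.7, d4=1375.42
d1*d2 < 0 and d3*d4 < 0? yes

Yes, they intersect


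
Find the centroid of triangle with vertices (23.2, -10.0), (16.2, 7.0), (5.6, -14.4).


Centroid = ((x_A+x_B+x_C)/3, (y_A+y_B+y_C)/3)
= ((23.2+16.2+5.6)/3, ((-10)+7+(-14.4))/3)
= (15, -5.8)

(15, -5.8)


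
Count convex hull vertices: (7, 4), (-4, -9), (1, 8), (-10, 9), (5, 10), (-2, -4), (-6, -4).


Convex hull vertices (CCW): (-10, 9), (-6, -4), (-4, -9), (7, 4), (5, 10)
Count = 5

5


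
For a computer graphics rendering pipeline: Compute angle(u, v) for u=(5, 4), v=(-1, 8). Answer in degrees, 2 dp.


u.v = 27, |u| = sqrt(41) = 6.4031, |v| = sqrt(65) = 8.0623
cos(theta) = u.v/(|u||v|) = 27/sqrt(2665) = 0.523016
theta = acos(0.523016) = 58.47 degrees

58.47 degrees


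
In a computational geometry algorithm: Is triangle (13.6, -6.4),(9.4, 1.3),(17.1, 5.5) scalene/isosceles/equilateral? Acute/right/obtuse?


Side lengths squared: AB^2=76.93, BC^2=76.93, CA^2=153.86
Sorted: [76.93, 76.93, 153.86]
By sides: Isosceles, By angles: Right

Isosceles, Right


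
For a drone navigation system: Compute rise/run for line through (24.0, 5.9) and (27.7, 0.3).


slope = (y2-y1)/(x2-x1) = (0.3-5.9)/(27.7-24) = (-5.6)/3.7 = -1.5135

-1.5135


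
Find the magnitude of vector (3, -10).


|u| = sqrt(3^2 + (-10)^2) = sqrt(109) = 10.4403

10.4403


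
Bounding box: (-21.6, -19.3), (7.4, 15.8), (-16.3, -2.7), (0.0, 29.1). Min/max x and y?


x range: [-21.6, 7.4]
y range: [-19.3, 29.1]
Bounding box: (-21.6,-19.3) to (7.4,29.1)

(-21.6,-19.3) to (7.4,29.1)


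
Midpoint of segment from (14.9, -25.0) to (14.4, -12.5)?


M = ((14.9+14.4)/2, ((-25)+(-12.5))/2)
= (14.65, -18.75)

(14.65, -18.75)


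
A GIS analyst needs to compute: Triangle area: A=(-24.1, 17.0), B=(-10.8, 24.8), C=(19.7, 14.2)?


Area = |x_A(y_B-y_C) + x_B(y_C-y_A) + x_C(y_A-y_B)|/2
= |(-255.46) + 30.24 + (-153.66)|/2
= 378.88/2 = 189.44

189.44


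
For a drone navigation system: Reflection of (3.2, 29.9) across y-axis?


Reflection over y-axis: (x,y) -> (-x,y)
(3.2, 29.9) -> (-3.2, 29.9)

(-3.2, 29.9)


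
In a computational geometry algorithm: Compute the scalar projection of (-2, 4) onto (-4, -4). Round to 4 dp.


u.v = -8, |v| = sqrt(32) = 5.6569
Scalar projection = u.v / |v| = -8 / sqrt(32) = -1.4142

-1.4142


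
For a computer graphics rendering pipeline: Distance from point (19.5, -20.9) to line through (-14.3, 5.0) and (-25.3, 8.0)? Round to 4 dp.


|cross product| = 183.5
|line direction| = sqrt(130) = 11.4018
Distance = 183.5/sqrt(130) = 16.094

16.094


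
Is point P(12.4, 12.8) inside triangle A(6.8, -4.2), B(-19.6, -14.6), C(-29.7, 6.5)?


Cross products: AB x AP = -390.56, BC x BP = -951.94, CA x CP = 680.42
All same sign? no

No, outside


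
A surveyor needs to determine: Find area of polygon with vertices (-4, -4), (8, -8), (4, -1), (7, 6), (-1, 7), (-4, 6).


Shoelace sum: ((-4)*(-8) - 8*(-4)) + (8*(-1) - 4*(-8)) + (4*6 - 7*(-1)) + (7*7 - (-1)*6) + ((-1)*6 - (-4)*7) + ((-4)*(-4) - (-4)*6)
= 236
Area = |236|/2 = 118

118


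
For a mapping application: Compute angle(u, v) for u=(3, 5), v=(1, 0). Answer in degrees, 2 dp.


u.v = 3, |u| = sqrt(34) = 5.831, |v| = sqrt(1) = 1
cos(theta) = u.v/(|u||v|) = 3/sqrt(34) = 0.514496
theta = acos(0.514496) = 59.04 degrees

59.04 degrees


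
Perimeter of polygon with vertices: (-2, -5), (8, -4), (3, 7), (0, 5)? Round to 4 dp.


Sides: (-2, -5)->(8, -4): sqrt(101) = 10.049876, (8, -4)->(3, 7): sqrt(146) = 12.083046, (3, 7)->(0, 5): sqrt(13) = 3.605551, (0, 5)->(-2, -5): sqrt(104) = 10.198039
Sum = 35.936512
Perimeter = 35.9365

35.9365


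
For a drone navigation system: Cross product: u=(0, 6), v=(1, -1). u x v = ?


u x v = u_x*v_y - u_y*v_x = 0*(-1) - 6*1
= 0 - 6 = -6

-6


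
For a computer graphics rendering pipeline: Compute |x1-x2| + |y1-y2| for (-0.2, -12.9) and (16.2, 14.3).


|(-0.2)-16.2| + |(-12.9)-14.3| = 16.4 + 27.2 = 43.6

43.6


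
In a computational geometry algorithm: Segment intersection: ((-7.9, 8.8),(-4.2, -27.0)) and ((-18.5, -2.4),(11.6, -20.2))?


Cross products: d1=525.8, d2=-485.92, d3=-420.92, d4=590.8
d1*d2 < 0 and d3*d4 < 0? yes

Yes, they intersect


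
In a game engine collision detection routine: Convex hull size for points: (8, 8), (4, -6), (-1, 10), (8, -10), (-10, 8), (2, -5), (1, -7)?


Convex hull vertices (CCW): (-10, 8), (1, -7), (8, -10), (8, 8), (-1, 10)
Count = 5

5


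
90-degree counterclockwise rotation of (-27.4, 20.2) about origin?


90° CCW: (x,y) -> (-y, x)
(-27.4,20.2) -> (-20.2, -27.4)

(-20.2, -27.4)


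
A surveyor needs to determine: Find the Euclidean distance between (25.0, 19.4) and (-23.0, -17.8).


dx=-48, dy=-37.2
d^2 = (-48)^2 + (-37.2)^2 = 3687.84
d = sqrt(3687.84) = 60.7276

60.7276


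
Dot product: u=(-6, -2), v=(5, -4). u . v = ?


u . v = u_x*v_x + u_y*v_y = (-6)*5 + (-2)*(-4)
= (-30) + 8 = -22

-22


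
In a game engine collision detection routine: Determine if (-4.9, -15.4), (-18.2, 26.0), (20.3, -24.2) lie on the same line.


Cross product: ((-18.2)-(-4.9))*((-24.2)-(-15.4)) - (26-(-15.4))*(20.3-(-4.9))
= -926.24

No, not collinear


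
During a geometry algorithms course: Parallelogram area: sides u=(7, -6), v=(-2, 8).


|u x v| = |7*8 - (-6)*(-2)|
= |56 - 12| = 44

44


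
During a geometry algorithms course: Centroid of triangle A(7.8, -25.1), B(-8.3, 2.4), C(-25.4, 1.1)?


Centroid = ((x_A+x_B+x_C)/3, (y_A+y_B+y_C)/3)
= ((7.8+(-8.3)+(-25.4))/3, ((-25.1)+2.4+1.1)/3)
= (-8.6333, -7.2)

(-8.6333, -7.2)


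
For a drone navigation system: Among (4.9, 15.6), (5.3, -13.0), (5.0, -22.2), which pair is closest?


d(P0,P1) = 28.6028, d(P0,P2) = 37.8001, d(P1,P2) = 9.2049
Closest: P1 and P2

Closest pair: (5.3, -13.0) and (5.0, -22.2), distance = 9.2049


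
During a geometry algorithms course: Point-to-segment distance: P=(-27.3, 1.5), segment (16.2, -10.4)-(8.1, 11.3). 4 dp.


Project P onto AB: t = 1 (clamped to [0,1])
Closest point on segment: (8.1, 11.3)
Distance: 36.7315

36.7315


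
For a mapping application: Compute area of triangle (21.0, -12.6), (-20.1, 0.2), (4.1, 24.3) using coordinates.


Area = |x_A(y_B-y_C) + x_B(y_C-y_A) + x_C(y_A-y_B)|/2
= |(-506.1) + (-741.69) + (-52.48)|/2
= 1300.27/2 = 650.135

650.135


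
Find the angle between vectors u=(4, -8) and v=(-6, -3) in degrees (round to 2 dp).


u.v = 0, |u| = sqrt(80) = 8.9443, |v| = sqrt(45) = 6.7082
cos(theta) = u.v/(|u||v|) = 0/sqrt(3600) = 0
theta = acos(0) = 90 degrees

90 degrees


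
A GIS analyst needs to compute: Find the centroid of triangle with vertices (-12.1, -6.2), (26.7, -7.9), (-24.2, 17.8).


Centroid = ((x_A+x_B+x_C)/3, (y_A+y_B+y_C)/3)
= (((-12.1)+26.7+(-24.2))/3, ((-6.2)+(-7.9)+17.8)/3)
= (-3.2, 1.2333)

(-3.2, 1.2333)


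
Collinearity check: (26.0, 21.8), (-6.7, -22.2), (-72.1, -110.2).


Cross product: ((-6.7)-26)*((-110.2)-21.8) - ((-22.2)-21.8)*((-72.1)-26)
= 0

Yes, collinear


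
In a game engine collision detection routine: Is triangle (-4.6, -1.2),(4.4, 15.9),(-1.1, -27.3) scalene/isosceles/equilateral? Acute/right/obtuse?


Side lengths squared: AB^2=373.41, BC^2=1896.49, CA^2=693.46
Sorted: [373.41, 693.46, 1896.49]
By sides: Scalene, By angles: Obtuse

Scalene, Obtuse


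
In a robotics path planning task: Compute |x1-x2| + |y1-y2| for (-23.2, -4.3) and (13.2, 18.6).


|(-23.2)-13.2| + |(-4.3)-18.6| = 36.4 + 22.9 = 59.3

59.3


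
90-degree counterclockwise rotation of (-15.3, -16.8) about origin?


90° CCW: (x,y) -> (-y, x)
(-15.3,-16.8) -> (16.8, -15.3)

(16.8, -15.3)


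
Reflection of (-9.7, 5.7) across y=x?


Reflection over y=x: (x,y) -> (y,x)
(-9.7, 5.7) -> (5.7, -9.7)

(5.7, -9.7)


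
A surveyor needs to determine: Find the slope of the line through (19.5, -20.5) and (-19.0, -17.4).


slope = (y2-y1)/(x2-x1) = ((-17.4)-(-20.5))/((-19)-19.5) = 3.1/(-38.5) = -0.0805

-0.0805


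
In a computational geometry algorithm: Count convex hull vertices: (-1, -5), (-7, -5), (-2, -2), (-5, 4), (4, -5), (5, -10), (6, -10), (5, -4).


Convex hull vertices (CCW): (-7, -5), (5, -10), (6, -10), (5, -4), (-5, 4)
Count = 5

5


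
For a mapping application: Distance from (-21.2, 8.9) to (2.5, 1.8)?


dx=23.7, dy=-7.1
d^2 = 23.7^2 + (-7.1)^2 = 612.1
d = sqrt(612.1) = 24.7407

24.7407


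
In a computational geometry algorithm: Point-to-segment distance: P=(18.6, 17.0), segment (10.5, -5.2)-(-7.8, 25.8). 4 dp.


Project P onto AB: t = 0.4167 (clamped to [0,1])
Closest point on segment: (2.8748, 7.717)
Distance: 18.2608

18.2608


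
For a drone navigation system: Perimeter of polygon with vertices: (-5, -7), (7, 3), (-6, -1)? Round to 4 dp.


Sides: (-5, -7)->(7, 3): sqrt(244) = 15.620499, (7, 3)->(-6, -1): sqrt(185) = 13.601471, (-6, -1)->(-5, -7): sqrt(37) = 6.082763
Sum = 35.304733
Perimeter = 35.3047

35.3047


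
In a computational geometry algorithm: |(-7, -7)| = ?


|u| = sqrt((-7)^2 + (-7)^2) = sqrt(98) = 9.8995

9.8995


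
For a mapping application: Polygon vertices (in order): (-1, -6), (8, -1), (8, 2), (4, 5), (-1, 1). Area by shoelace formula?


Shoelace sum: ((-1)*(-1) - 8*(-6)) + (8*2 - 8*(-1)) + (8*5 - 4*2) + (4*1 - (-1)*5) + ((-1)*(-6) - (-1)*1)
= 121
Area = |121|/2 = 60.5

60.5


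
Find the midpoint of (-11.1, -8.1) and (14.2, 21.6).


M = (((-11.1)+14.2)/2, ((-8.1)+21.6)/2)
= (1.55, 6.75)

(1.55, 6.75)


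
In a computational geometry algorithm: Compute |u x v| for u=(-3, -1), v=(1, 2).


|u x v| = |(-3)*2 - (-1)*1|
= |(-6) - (-1)| = 5

5


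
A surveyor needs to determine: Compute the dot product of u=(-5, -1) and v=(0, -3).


u . v = u_x*v_x + u_y*v_y = (-5)*0 + (-1)*(-3)
= 0 + 3 = 3

3


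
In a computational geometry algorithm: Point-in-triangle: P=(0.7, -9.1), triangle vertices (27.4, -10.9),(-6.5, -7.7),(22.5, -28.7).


Cross products: AB x AP = 24.42, BC x BP = 110.6, CA x CP = 484.08
All same sign? yes

Yes, inside


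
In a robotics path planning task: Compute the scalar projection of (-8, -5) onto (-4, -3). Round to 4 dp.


u.v = 47, |v| = sqrt(25) = 5
Scalar projection = u.v / |v| = 47 / sqrt(25) = 9.4

9.4


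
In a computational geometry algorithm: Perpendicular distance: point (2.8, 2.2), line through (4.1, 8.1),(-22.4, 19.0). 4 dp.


|cross product| = 170.52
|line direction| = sqrt(821.06) = 28.6541
Distance = 170.52/sqrt(821.06) = 5.951

5.951


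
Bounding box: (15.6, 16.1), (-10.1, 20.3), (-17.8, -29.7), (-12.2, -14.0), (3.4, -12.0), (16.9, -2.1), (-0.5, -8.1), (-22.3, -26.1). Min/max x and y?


x range: [-22.3, 16.9]
y range: [-29.7, 20.3]
Bounding box: (-22.3,-29.7) to (16.9,20.3)

(-22.3,-29.7) to (16.9,20.3)


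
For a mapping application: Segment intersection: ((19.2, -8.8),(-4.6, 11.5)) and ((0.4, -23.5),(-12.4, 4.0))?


Cross products: d1=-705.16, d2=-310.5, d3=731.5, d4=336.84
d1*d2 < 0 and d3*d4 < 0? no

No, they don't intersect


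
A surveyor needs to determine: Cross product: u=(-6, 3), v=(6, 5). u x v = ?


u x v = u_x*v_y - u_y*v_x = (-6)*5 - 3*6
= (-30) - 18 = -48

-48


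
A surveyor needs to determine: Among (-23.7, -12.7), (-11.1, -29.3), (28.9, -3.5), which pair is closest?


d(P0,P1) = 20.8403, d(P0,P2) = 53.3985, d(P1,P2) = 47.5987
Closest: P0 and P1

Closest pair: (-23.7, -12.7) and (-11.1, -29.3), distance = 20.8403


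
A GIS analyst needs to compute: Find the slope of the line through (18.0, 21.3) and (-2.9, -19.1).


slope = (y2-y1)/(x2-x1) = ((-19.1)-21.3)/((-2.9)-18) = (-40.4)/(-20.9) = 1.933

1.933


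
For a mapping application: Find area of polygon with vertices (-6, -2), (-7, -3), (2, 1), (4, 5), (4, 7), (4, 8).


Shoelace sum: ((-6)*(-3) - (-7)*(-2)) + ((-7)*1 - 2*(-3)) + (2*5 - 4*1) + (4*7 - 4*5) + (4*8 - 4*7) + (4*(-2) - (-6)*8)
= 61
Area = |61|/2 = 30.5

30.5


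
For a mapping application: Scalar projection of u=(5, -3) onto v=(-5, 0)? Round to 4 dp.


u.v = -25, |v| = sqrt(25) = 5
Scalar projection = u.v / |v| = -25 / sqrt(25) = -5

-5


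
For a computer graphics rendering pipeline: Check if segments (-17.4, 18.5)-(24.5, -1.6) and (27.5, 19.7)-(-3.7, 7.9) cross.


Cross products: d1=-492.38, d2=629.16, d3=952.77, d4=-168.77
d1*d2 < 0 and d3*d4 < 0? yes

Yes, they intersect


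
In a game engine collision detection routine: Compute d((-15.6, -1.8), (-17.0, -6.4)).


dx=-1.4, dy=-4.6
d^2 = (-1.4)^2 + (-4.6)^2 = 23.12
d = sqrt(23.12) = 4.8083

4.8083


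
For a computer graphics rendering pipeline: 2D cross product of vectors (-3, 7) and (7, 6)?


u x v = u_x*v_y - u_y*v_x = (-3)*6 - 7*7
= (-18) - 49 = -67

-67


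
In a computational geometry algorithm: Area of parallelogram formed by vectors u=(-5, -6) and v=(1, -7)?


|u x v| = |(-5)*(-7) - (-6)*1|
= |35 - (-6)| = 41

41


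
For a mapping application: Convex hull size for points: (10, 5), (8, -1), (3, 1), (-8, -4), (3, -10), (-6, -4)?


Convex hull vertices (CCW): (-8, -4), (3, -10), (8, -1), (10, 5)
Count = 4

4


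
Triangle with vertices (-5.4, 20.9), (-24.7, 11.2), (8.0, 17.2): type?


Side lengths squared: AB^2=466.58, BC^2=1105.29, CA^2=193.25
Sorted: [193.25, 466.58, 1105.29]
By sides: Scalene, By angles: Obtuse

Scalene, Obtuse


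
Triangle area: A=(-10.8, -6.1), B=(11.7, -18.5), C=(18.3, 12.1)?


Area = |x_A(y_B-y_C) + x_B(y_C-y_A) + x_C(y_A-y_B)|/2
= |330.48 + 212.94 + 226.92|/2
= 770.34/2 = 385.17

385.17


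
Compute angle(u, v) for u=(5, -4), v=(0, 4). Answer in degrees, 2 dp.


u.v = -16, |u| = sqrt(41) = 6.4031, |v| = sqrt(16) = 4
cos(theta) = u.v/(|u||v|) = -16/sqrt(656) = -0.624695
theta = acos(-0.624695) = 128.66 degrees

128.66 degrees


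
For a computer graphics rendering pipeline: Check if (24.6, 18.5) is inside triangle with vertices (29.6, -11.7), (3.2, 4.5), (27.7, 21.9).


Cross products: AB x AP = -716.28, BC x BP = -29.36, CA x CP = -110.62
All same sign? yes

Yes, inside


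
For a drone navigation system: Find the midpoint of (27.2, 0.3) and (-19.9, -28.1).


M = ((27.2+(-19.9))/2, (0.3+(-28.1))/2)
= (3.65, -13.9)

(3.65, -13.9)


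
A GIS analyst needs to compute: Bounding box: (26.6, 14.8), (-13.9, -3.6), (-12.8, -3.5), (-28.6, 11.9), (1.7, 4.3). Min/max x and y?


x range: [-28.6, 26.6]
y range: [-3.6, 14.8]
Bounding box: (-28.6,-3.6) to (26.6,14.8)

(-28.6,-3.6) to (26.6,14.8)


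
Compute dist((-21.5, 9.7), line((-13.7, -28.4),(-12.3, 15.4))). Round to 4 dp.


|cross product| = 394.98
|line direction| = sqrt(1920.4) = 43.8224
Distance = 394.98/sqrt(1920.4) = 9.0132

9.0132


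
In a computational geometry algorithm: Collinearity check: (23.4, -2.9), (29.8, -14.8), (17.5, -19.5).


Cross product: (29.8-23.4)*((-19.5)-(-2.9)) - ((-14.8)-(-2.9))*(17.5-23.4)
= -176.45

No, not collinear


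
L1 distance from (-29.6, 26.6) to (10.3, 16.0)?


|(-29.6)-10.3| + |26.6-16| = 39.9 + 10.6 = 50.5

50.5


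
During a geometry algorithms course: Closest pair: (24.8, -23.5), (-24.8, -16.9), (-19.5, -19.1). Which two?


d(P0,P1) = 50.0372, d(P0,P2) = 44.518, d(P1,P2) = 5.7385
Closest: P1 and P2

Closest pair: (-24.8, -16.9) and (-19.5, -19.1), distance = 5.7385


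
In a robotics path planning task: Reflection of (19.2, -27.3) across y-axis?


Reflection over y-axis: (x,y) -> (-x,y)
(19.2, -27.3) -> (-19.2, -27.3)

(-19.2, -27.3)


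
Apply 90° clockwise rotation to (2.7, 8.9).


90° CW: (x,y) -> (y, -x)
(2.7,8.9) -> (8.9, -2.7)

(8.9, -2.7)


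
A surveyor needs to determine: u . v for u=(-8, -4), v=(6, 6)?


u . v = u_x*v_x + u_y*v_y = (-8)*6 + (-4)*6
= (-48) + (-24) = -72

-72


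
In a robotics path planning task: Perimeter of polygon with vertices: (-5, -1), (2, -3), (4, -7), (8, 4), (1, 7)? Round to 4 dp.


Sides: (-5, -1)->(2, -3): sqrt(53) = 7.28011, (2, -3)->(4, -7): sqrt(20) = 4.472136, (4, -7)->(8, 4): sqrt(137) = 11.7047, (8, 4)->(1, 7): sqrt(58) = 7.615773, (1, 7)->(-5, -1): sqrt(100) = 10
Sum = 41.072719
Perimeter = 41.0727

41.0727


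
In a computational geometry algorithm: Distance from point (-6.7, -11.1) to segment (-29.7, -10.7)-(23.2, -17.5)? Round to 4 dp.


Project P onto AB: t = 0.4287 (clamped to [0,1])
Closest point on segment: (-7.0233, -13.615)
Distance: 2.5357

2.5357


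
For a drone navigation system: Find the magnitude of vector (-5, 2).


|u| = sqrt((-5)^2 + 2^2) = sqrt(29) = 5.3852

5.3852


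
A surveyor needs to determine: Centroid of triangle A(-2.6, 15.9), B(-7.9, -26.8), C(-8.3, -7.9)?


Centroid = ((x_A+x_B+x_C)/3, (y_A+y_B+y_C)/3)
= (((-2.6)+(-7.9)+(-8.3))/3, (15.9+(-26.8)+(-7.9))/3)
= (-6.2667, -6.2667)

(-6.2667, -6.2667)


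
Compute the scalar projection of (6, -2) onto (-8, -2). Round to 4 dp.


u.v = -44, |v| = sqrt(68) = 8.2462
Scalar projection = u.v / |v| = -44 / sqrt(68) = -5.3358

-5.3358


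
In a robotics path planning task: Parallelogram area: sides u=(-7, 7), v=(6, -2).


|u x v| = |(-7)*(-2) - 7*6|
= |14 - 42| = 28

28


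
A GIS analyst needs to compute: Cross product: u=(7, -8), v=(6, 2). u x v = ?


u x v = u_x*v_y - u_y*v_x = 7*2 - (-8)*6
= 14 - (-48) = 62

62


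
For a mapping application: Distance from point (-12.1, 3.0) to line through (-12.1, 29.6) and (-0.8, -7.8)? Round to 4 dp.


|cross product| = 300.58
|line direction| = sqrt(1526.45) = 39.0698
Distance = 300.58/sqrt(1526.45) = 7.6934

7.6934


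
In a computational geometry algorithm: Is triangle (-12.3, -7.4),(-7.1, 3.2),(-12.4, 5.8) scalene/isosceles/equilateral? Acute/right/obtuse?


Side lengths squared: AB^2=139.4, BC^2=34.85, CA^2=174.25
Sorted: [34.85, 139.4, 174.25]
By sides: Scalene, By angles: Right

Scalene, Right


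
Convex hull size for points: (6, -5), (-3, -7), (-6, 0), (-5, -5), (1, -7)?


Convex hull vertices (CCW): (-6, 0), (-5, -5), (-3, -7), (1, -7), (6, -5)
Count = 5

5


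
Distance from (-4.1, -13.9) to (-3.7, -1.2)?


dx=0.4, dy=12.7
d^2 = 0.4^2 + 12.7^2 = 161.45
d = sqrt(161.45) = 12.7063

12.7063


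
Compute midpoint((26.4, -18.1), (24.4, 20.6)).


M = ((26.4+24.4)/2, ((-18.1)+20.6)/2)
= (25.4, 1.25)

(25.4, 1.25)


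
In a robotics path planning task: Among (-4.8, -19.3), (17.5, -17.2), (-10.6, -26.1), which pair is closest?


d(P0,P1) = 22.3987, d(P0,P2) = 8.9376, d(P1,P2) = 29.4758
Closest: P0 and P2

Closest pair: (-4.8, -19.3) and (-10.6, -26.1), distance = 8.9376


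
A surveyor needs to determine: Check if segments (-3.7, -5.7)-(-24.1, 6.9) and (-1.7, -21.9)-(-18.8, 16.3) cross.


Cross products: d1=-200.62, d2=363.2, d3=305.28, d4=-258.54
d1*d2 < 0 and d3*d4 < 0? yes

Yes, they intersect


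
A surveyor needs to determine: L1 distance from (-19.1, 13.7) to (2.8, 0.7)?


|(-19.1)-2.8| + |13.7-0.7| = 21.9 + 13 = 34.9

34.9


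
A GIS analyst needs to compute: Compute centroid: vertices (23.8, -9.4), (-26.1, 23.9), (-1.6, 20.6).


Centroid = ((x_A+x_B+x_C)/3, (y_A+y_B+y_C)/3)
= ((23.8+(-26.1)+(-1.6))/3, ((-9.4)+23.9+20.6)/3)
= (-1.3, 11.7)

(-1.3, 11.7)


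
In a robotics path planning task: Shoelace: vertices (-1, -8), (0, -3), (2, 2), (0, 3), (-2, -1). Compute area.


Shoelace sum: ((-1)*(-3) - 0*(-8)) + (0*2 - 2*(-3)) + (2*3 - 0*2) + (0*(-1) - (-2)*3) + ((-2)*(-8) - (-1)*(-1))
= 36
Area = |36|/2 = 18

18


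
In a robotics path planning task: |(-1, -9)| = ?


|u| = sqrt((-1)^2 + (-9)^2) = sqrt(82) = 9.0554

9.0554


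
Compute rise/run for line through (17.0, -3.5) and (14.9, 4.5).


slope = (y2-y1)/(x2-x1) = (4.5-(-3.5))/(14.9-17) = 8/(-2.1) = -3.8095

-3.8095


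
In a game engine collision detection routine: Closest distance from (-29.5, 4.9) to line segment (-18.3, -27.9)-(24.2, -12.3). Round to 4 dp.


Project P onto AB: t = 0.0174 (clamped to [0,1])
Closest point on segment: (-17.5602, -27.6284)
Distance: 34.6505

34.6505


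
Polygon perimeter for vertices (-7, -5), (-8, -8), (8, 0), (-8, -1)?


Sides: (-7, -5)->(-8, -8): sqrt(10) = 3.162278, (-8, -8)->(8, 0): sqrt(320) = 17.888544, (8, 0)->(-8, -1): sqrt(257) = 16.03122, (-8, -1)->(-7, -5): sqrt(17) = 4.123106
Sum = 41.205148
Perimeter = 41.2051

41.2051


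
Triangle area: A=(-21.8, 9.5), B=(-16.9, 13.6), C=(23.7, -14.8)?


Area = |x_A(y_B-y_C) + x_B(y_C-y_A) + x_C(y_A-y_B)|/2
= |(-619.12) + 410.67 + (-97.17)|/2
= 305.62/2 = 152.81

152.81


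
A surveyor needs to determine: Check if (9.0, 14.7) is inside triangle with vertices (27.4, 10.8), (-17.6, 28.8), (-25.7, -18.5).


Cross products: AB x AP = 155.7, BC x BP = 1372.39, CA x CP = 746.21
All same sign? yes

Yes, inside


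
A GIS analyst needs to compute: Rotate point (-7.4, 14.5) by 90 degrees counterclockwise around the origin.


90° CCW: (x,y) -> (-y, x)
(-7.4,14.5) -> (-14.5, -7.4)

(-14.5, -7.4)


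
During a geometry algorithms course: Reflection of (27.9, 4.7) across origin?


Reflection over origin: (x,y) -> (-x,-y)
(27.9, 4.7) -> (-27.9, -4.7)

(-27.9, -4.7)


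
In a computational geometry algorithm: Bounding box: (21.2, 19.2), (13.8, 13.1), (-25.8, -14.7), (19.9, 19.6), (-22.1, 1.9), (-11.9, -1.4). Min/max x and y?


x range: [-25.8, 21.2]
y range: [-14.7, 19.6]
Bounding box: (-25.8,-14.7) to (21.2,19.6)

(-25.8,-14.7) to (21.2,19.6)


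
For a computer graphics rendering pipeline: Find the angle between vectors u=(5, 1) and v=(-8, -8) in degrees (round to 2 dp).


u.v = -48, |u| = sqrt(26) = 5.099, |v| = sqrt(128) = 11.3137
cos(theta) = u.v/(|u||v|) = -48/sqrt(3328) = -0.83205
theta = acos(-0.83205) = 146.31 degrees

146.31 degrees


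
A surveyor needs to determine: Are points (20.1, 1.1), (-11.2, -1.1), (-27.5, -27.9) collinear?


Cross product: ((-11.2)-20.1)*((-27.9)-1.1) - ((-1.1)-1.1)*((-27.5)-20.1)
= 802.98

No, not collinear


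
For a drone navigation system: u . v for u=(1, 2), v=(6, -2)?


u . v = u_x*v_x + u_y*v_y = 1*6 + 2*(-2)
= 6 + (-4) = 2

2


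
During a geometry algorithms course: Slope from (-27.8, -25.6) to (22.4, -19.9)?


slope = (y2-y1)/(x2-x1) = ((-19.9)-(-25.6))/(22.4-(-27.8)) = 5.7/50.2 = 0.1135

0.1135


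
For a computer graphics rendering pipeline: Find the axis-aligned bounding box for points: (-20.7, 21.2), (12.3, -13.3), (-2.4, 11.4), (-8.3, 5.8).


x range: [-20.7, 12.3]
y range: [-13.3, 21.2]
Bounding box: (-20.7,-13.3) to (12.3,21.2)

(-20.7,-13.3) to (12.3,21.2)


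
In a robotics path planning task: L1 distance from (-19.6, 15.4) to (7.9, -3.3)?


|(-19.6)-7.9| + |15.4-(-3.3)| = 27.5 + 18.7 = 46.2

46.2


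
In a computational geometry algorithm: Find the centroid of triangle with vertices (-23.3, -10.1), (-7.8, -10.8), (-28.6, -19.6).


Centroid = ((x_A+x_B+x_C)/3, (y_A+y_B+y_C)/3)
= (((-23.3)+(-7.8)+(-28.6))/3, ((-10.1)+(-10.8)+(-19.6))/3)
= (-19.9, -13.5)

(-19.9, -13.5)


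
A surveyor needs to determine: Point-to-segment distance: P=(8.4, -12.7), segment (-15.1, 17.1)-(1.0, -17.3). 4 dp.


Project P onto AB: t = 0.9729 (clamped to [0,1])
Closest point on segment: (0.5636, -16.3676)
Distance: 8.6522

8.6522


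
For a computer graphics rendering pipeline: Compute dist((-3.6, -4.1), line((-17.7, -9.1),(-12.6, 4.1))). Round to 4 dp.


|cross product| = 160.62
|line direction| = sqrt(200.25) = 14.151
Distance = 160.62/sqrt(200.25) = 11.3505

11.3505


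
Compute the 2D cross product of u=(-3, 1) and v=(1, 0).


u x v = u_x*v_y - u_y*v_x = (-3)*0 - 1*1
= 0 - 1 = -1

-1


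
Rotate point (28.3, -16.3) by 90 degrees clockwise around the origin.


90° CW: (x,y) -> (y, -x)
(28.3,-16.3) -> (-16.3, -28.3)

(-16.3, -28.3)


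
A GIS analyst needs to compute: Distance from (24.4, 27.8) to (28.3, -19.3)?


dx=3.9, dy=-47.1
d^2 = 3.9^2 + (-47.1)^2 = 2233.62
d = sqrt(2233.62) = 47.2612

47.2612


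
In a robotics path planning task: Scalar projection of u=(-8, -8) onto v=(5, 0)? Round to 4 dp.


u.v = -40, |v| = sqrt(25) = 5
Scalar projection = u.v / |v| = -40 / sqrt(25) = -8

-8


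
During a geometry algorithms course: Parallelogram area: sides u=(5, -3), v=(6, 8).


|u x v| = |5*8 - (-3)*6|
= |40 - (-18)| = 58

58


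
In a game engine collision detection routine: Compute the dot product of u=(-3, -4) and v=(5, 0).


u . v = u_x*v_x + u_y*v_y = (-3)*5 + (-4)*0
= (-15) + 0 = -15

-15


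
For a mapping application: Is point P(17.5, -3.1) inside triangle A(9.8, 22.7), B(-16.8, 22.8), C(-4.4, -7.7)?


Cross products: AB x AP = 685.51, BC x BP = 724.99, CA x CP = -600.44
All same sign? no

No, outside


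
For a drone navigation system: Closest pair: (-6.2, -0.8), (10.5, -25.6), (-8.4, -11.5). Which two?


d(P0,P1) = 29.8987, d(P0,P2) = 10.9238, d(P1,P2) = 23.5801
Closest: P0 and P2

Closest pair: (-6.2, -0.8) and (-8.4, -11.5), distance = 10.9238


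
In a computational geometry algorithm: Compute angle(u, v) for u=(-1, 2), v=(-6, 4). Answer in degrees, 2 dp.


u.v = 14, |u| = sqrt(5) = 2.2361, |v| = sqrt(52) = 7.2111
cos(theta) = u.v/(|u||v|) = 14/sqrt(260) = 0.868243
theta = acos(0.868243) = 29.74 degrees

29.74 degrees


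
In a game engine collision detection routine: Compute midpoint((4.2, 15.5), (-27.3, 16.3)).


M = ((4.2+(-27.3))/2, (15.5+16.3)/2)
= (-11.55, 15.9)

(-11.55, 15.9)


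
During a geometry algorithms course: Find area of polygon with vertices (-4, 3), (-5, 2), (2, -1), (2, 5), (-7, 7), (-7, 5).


Shoelace sum: ((-4)*2 - (-5)*3) + ((-5)*(-1) - 2*2) + (2*5 - 2*(-1)) + (2*7 - (-7)*5) + ((-7)*5 - (-7)*7) + ((-7)*3 - (-4)*5)
= 82
Area = |82|/2 = 41

41


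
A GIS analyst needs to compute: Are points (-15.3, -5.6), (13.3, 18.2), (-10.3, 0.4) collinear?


Cross product: (13.3-(-15.3))*(0.4-(-5.6)) - (18.2-(-5.6))*((-10.3)-(-15.3))
= 52.6

No, not collinear


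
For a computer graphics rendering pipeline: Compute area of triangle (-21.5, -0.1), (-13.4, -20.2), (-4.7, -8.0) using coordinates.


Area = |x_A(y_B-y_C) + x_B(y_C-y_A) + x_C(y_A-y_B)|/2
= |262.3 + 105.86 + (-94.47)|/2
= 273.69/2 = 136.845

136.845


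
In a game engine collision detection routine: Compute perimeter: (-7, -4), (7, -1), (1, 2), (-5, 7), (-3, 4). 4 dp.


Sides: (-7, -4)->(7, -1): sqrt(205) = 14.317821, (7, -1)->(1, 2): sqrt(45) = 6.708204, (1, 2)->(-5, 7): sqrt(61) = 7.81025, (-5, 7)->(-3, 4): sqrt(13) = 3.605551, (-3, 4)->(-7, -4): sqrt(80) = 8.944272
Sum = 41.386098
Perimeter = 41.3861

41.3861


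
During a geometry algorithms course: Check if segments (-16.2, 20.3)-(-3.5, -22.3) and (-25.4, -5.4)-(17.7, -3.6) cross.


Cross products: d1=1091.11, d2=-767.81, d3=-718.31, d4=1140.61
d1*d2 < 0 and d3*d4 < 0? yes

Yes, they intersect


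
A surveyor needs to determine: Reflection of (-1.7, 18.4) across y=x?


Reflection over y=x: (x,y) -> (y,x)
(-1.7, 18.4) -> (18.4, -1.7)

(18.4, -1.7)


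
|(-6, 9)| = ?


|u| = sqrt((-6)^2 + 9^2) = sqrt(117) = 10.8167

10.8167


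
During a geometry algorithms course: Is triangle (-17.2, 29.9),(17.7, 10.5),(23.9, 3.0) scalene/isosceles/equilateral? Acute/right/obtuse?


Side lengths squared: AB^2=1594.37, BC^2=94.69, CA^2=2412.82
Sorted: [94.69, 1594.37, 2412.82]
By sides: Scalene, By angles: Obtuse

Scalene, Obtuse


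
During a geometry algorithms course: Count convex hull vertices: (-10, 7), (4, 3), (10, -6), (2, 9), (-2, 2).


Convex hull vertices (CCW): (-10, 7), (10, -6), (2, 9)
Count = 3

3


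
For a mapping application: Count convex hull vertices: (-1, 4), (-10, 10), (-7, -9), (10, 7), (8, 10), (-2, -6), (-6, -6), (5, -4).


Convex hull vertices (CCW): (-10, 10), (-7, -9), (5, -4), (10, 7), (8, 10)
Count = 5

5


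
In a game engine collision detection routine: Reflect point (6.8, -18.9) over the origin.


Reflection over origin: (x,y) -> (-x,-y)
(6.8, -18.9) -> (-6.8, 18.9)

(-6.8, 18.9)


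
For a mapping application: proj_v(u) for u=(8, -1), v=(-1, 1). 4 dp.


u.v = -9, |v| = sqrt(2) = 1.4142
Scalar projection = u.v / |v| = -9 / sqrt(2) = -6.364

-6.364


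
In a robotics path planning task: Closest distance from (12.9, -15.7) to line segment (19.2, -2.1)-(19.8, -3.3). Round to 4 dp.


Project P onto AB: t = 1 (clamped to [0,1])
Closest point on segment: (19.8, -3.3)
Distance: 14.1905

14.1905


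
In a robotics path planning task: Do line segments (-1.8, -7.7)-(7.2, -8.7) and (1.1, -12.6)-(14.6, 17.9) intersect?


Cross products: d1=154.6, d2=-133.4, d3=-41.2, d4=246.8
d1*d2 < 0 and d3*d4 < 0? yes

Yes, they intersect


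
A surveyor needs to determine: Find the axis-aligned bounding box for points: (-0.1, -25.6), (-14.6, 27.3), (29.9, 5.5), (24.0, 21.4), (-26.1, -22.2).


x range: [-26.1, 29.9]
y range: [-25.6, 27.3]
Bounding box: (-26.1,-25.6) to (29.9,27.3)

(-26.1,-25.6) to (29.9,27.3)


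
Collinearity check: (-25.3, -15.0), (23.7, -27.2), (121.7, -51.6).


Cross product: (23.7-(-25.3))*((-51.6)-(-15)) - ((-27.2)-(-15))*(121.7-(-25.3))
= 0

Yes, collinear


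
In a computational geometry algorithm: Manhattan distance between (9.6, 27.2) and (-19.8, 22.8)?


|9.6-(-19.8)| + |27.2-22.8| = 29.4 + 4.4 = 33.8

33.8


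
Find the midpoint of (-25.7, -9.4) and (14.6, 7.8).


M = (((-25.7)+14.6)/2, ((-9.4)+7.8)/2)
= (-5.55, -0.8)

(-5.55, -0.8)


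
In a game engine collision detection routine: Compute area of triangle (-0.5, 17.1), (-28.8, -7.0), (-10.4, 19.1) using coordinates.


Area = |x_A(y_B-y_C) + x_B(y_C-y_A) + x_C(y_A-y_B)|/2
= |13.05 + (-57.6) + (-250.64)|/2
= 295.19/2 = 147.595

147.595


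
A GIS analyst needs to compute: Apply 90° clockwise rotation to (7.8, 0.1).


90° CW: (x,y) -> (y, -x)
(7.8,0.1) -> (0.1, -7.8)

(0.1, -7.8)


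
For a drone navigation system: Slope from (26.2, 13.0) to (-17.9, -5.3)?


slope = (y2-y1)/(x2-x1) = ((-5.3)-13)/((-17.9)-26.2) = (-18.3)/(-44.1) = 0.415

0.415


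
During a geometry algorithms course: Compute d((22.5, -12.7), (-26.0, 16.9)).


dx=-48.5, dy=29.6
d^2 = (-48.5)^2 + 29.6^2 = 3228.41
d = sqrt(3228.41) = 56.8191

56.8191


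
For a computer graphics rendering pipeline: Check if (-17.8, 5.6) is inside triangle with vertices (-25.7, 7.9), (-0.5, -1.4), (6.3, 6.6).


Cross products: AB x AP = 15.51, BC x BP = 186, CA x CP = 63.33
All same sign? yes

Yes, inside


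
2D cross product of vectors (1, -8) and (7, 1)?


u x v = u_x*v_y - u_y*v_x = 1*1 - (-8)*7
= 1 - (-56) = 57

57


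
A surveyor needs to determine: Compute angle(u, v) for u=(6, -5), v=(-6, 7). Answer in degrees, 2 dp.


u.v = -71, |u| = sqrt(61) = 7.8102, |v| = sqrt(85) = 9.2195
cos(theta) = u.v/(|u||v|) = -71/sqrt(5185) = -0.986016
theta = acos(-0.986016) = 170.41 degrees

170.41 degrees


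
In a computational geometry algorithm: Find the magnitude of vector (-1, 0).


|u| = sqrt((-1)^2 + 0^2) = sqrt(1) = 1

1


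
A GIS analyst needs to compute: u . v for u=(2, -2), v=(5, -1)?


u . v = u_x*v_x + u_y*v_y = 2*5 + (-2)*(-1)
= 10 + 2 = 12

12


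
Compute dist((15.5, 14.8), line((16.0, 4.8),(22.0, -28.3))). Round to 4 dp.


|cross product| = 43.45
|line direction| = sqrt(1131.61) = 33.6394
Distance = 43.45/sqrt(1131.61) = 1.2916

1.2916


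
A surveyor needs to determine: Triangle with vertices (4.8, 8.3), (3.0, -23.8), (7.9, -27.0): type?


Side lengths squared: AB^2=1033.65, BC^2=34.25, CA^2=1255.7
Sorted: [34.25, 1033.65, 1255.7]
By sides: Scalene, By angles: Obtuse

Scalene, Obtuse


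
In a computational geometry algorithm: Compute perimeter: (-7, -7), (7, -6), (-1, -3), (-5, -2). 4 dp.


Sides: (-7, -7)->(7, -6): sqrt(197) = 14.035669, (7, -6)->(-1, -3): sqrt(73) = 8.544004, (-1, -3)->(-5, -2): sqrt(17) = 4.123106, (-5, -2)->(-7, -7): sqrt(29) = 5.385165
Sum = 32.087944
Perimeter = 32.0879

32.0879


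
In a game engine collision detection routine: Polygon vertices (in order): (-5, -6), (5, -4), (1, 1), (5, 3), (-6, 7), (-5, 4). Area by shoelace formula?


Shoelace sum: ((-5)*(-4) - 5*(-6)) + (5*1 - 1*(-4)) + (1*3 - 5*1) + (5*7 - (-6)*3) + ((-6)*4 - (-5)*7) + ((-5)*(-6) - (-5)*4)
= 171
Area = |171|/2 = 85.5

85.5


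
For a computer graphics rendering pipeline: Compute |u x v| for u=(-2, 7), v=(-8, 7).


|u x v| = |(-2)*7 - 7*(-8)|
= |(-14) - (-56)| = 42

42


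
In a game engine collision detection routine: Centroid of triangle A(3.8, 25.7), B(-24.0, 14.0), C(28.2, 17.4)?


Centroid = ((x_A+x_B+x_C)/3, (y_A+y_B+y_C)/3)
= ((3.8+(-24)+28.2)/3, (25.7+14+17.4)/3)
= (2.6667, 19.0333)

(2.6667, 19.0333)


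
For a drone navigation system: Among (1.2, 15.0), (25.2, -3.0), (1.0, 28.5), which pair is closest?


d(P0,P1) = 30, d(P0,P2) = 13.5015, d(P1,P2) = 39.7227
Closest: P0 and P2

Closest pair: (1.2, 15.0) and (1.0, 28.5), distance = 13.5015


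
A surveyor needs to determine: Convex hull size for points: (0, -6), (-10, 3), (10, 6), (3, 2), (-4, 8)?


Convex hull vertices (CCW): (-10, 3), (0, -6), (10, 6), (-4, 8)
Count = 4

4


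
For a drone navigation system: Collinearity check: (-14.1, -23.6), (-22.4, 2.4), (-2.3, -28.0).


Cross product: ((-22.4)-(-14.1))*((-28)-(-23.6)) - (2.4-(-23.6))*((-2.3)-(-14.1))
= -270.28

No, not collinear


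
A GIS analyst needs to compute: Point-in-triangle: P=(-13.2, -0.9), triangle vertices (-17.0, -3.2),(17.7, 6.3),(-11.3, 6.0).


Cross products: AB x AP = 43.71, BC x BP = 199.53, CA x CP = 21.85
All same sign? yes

Yes, inside


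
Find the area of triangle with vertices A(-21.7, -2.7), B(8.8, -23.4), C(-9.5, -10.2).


Area = |x_A(y_B-y_C) + x_B(y_C-y_A) + x_C(y_A-y_B)|/2
= |286.44 + (-66) + (-196.65)|/2
= 23.79/2 = 11.895

11.895


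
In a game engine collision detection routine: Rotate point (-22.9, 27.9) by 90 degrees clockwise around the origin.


90° CW: (x,y) -> (y, -x)
(-22.9,27.9) -> (27.9, 22.9)

(27.9, 22.9)


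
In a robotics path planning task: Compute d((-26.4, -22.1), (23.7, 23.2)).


dx=50.1, dy=45.3
d^2 = 50.1^2 + 45.3^2 = 4562.1
d = sqrt(4562.1) = 67.5433

67.5433


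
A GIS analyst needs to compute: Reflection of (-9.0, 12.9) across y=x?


Reflection over y=x: (x,y) -> (y,x)
(-9, 12.9) -> (12.9, -9)

(12.9, -9)


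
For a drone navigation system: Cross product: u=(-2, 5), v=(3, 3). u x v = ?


u x v = u_x*v_y - u_y*v_x = (-2)*3 - 5*3
= (-6) - 15 = -21

-21


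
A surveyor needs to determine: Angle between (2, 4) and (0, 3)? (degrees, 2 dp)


u.v = 12, |u| = sqrt(20) = 4.4721, |v| = sqrt(9) = 3
cos(theta) = u.v/(|u||v|) = 12/sqrt(180) = 0.894427
theta = acos(0.894427) = 26.57 degrees

26.57 degrees


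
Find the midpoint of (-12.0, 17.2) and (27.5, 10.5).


M = (((-12)+27.5)/2, (17.2+10.5)/2)
= (7.75, 13.85)

(7.75, 13.85)


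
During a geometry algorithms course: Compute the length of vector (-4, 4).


|u| = sqrt((-4)^2 + 4^2) = sqrt(32) = 5.6569

5.6569


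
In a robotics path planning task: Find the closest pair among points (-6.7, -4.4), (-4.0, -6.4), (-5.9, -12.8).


d(P0,P1) = 3.3601, d(P0,P2) = 8.438, d(P1,P2) = 6.6761
Closest: P0 and P1

Closest pair: (-6.7, -4.4) and (-4.0, -6.4), distance = 3.3601


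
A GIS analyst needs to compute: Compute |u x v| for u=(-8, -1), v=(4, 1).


|u x v| = |(-8)*1 - (-1)*4|
= |(-8) - (-4)| = 4

4


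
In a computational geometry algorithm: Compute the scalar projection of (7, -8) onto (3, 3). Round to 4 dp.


u.v = -3, |v| = sqrt(18) = 4.2426
Scalar projection = u.v / |v| = -3 / sqrt(18) = -0.7071

-0.7071
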